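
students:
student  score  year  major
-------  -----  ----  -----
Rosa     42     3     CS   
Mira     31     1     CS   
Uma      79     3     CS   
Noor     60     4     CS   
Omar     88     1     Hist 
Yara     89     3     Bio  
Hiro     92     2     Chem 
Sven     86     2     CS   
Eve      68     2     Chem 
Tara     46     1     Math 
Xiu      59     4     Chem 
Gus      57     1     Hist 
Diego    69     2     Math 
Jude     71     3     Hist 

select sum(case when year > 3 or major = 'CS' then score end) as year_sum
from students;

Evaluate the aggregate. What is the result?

student=Rosa: ✓ → 42
student=Mira: ✓ → 31
student=Uma: ✓ → 79
student=Noor: ✓ → 60
student=Omar: ✗
student=Yara: ✗
student=Hiro: ✗
student=Sven: ✓ → 86
student=Eve: ✗
student=Tara: ✗
student=Xiu: ✓ → 59
student=Gus: ✗
student=Diego: ✗
student=Jude: ✗
year_sum = 42 + 31 + 79 + 60 + 86 + 59 = 357

357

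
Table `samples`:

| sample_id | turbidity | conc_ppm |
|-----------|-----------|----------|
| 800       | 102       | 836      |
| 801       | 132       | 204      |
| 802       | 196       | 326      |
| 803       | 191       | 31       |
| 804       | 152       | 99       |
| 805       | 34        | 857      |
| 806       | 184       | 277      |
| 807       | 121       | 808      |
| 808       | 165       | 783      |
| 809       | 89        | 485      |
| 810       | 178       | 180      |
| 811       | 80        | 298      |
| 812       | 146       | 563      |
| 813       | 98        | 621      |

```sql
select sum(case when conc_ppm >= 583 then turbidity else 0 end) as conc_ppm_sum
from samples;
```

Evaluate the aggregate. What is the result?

sample_id=800: ✓ → 102
sample_id=801: ✗
sample_id=802: ✗
sample_id=803: ✗
sample_id=804: ✗
sample_id=805: ✓ → 34
sample_id=806: ✗
sample_id=807: ✓ → 121
sample_id=808: ✓ → 165
sample_id=809: ✗
sample_id=810: ✗
sample_id=811: ✗
sample_id=812: ✗
sample_id=813: ✓ → 98
conc_ppm_sum = 102 + 34 + 121 + 165 + 98 = 520

520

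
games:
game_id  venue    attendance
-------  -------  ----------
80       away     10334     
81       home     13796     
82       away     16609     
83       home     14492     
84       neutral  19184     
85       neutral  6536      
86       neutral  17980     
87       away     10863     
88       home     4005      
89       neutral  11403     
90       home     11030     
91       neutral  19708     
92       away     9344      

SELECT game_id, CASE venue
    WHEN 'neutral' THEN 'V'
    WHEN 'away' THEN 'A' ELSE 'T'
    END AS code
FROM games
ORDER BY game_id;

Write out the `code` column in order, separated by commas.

game_id=80: venue='away' → A
game_id=81: ELSE → T
game_id=82: venue='away' → A
game_id=83: ELSE → T
game_id=84: venue='neutral' → V
game_id=85: venue='neutral' → V
game_id=86: venue='neutral' → V
game_id=87: venue='away' → A
game_id=88: ELSE → T
game_id=89: venue='neutral' → V
game_id=90: ELSE → T
game_id=91: venue='neutral' → V
game_id=92: venue='away' → A

A, T, A, T, V, V, V, A, T, V, T, V, A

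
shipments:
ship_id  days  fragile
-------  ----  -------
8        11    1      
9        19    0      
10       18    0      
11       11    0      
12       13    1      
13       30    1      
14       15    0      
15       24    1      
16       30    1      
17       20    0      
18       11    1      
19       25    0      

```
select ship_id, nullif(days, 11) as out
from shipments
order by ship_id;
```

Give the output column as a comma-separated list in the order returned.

NULL, 19, 18, NULL, 13, 30, 15, 24, 30, 20, NULL, 25

ship_id=8: days=11 vs 11: equal → NULL
ship_id=9: days=19 vs 11: differ → 19
ship_id=10: days=18 vs 11: differ → 18
ship_id=11: days=11 vs 11: equal → NULL
ship_id=12: days=13 vs 11: differ → 13
ship_id=13: days=30 vs 11: differ → 30
ship_id=14: days=15 vs 11: differ → 15
ship_id=15: days=24 vs 11: differ → 24
ship_id=16: days=30 vs 11: differ → 30
ship_id=17: days=20 vs 11: differ → 20
ship_id=18: days=11 vs 11: equal → NULL
ship_id=19: days=25 vs 11: differ → 25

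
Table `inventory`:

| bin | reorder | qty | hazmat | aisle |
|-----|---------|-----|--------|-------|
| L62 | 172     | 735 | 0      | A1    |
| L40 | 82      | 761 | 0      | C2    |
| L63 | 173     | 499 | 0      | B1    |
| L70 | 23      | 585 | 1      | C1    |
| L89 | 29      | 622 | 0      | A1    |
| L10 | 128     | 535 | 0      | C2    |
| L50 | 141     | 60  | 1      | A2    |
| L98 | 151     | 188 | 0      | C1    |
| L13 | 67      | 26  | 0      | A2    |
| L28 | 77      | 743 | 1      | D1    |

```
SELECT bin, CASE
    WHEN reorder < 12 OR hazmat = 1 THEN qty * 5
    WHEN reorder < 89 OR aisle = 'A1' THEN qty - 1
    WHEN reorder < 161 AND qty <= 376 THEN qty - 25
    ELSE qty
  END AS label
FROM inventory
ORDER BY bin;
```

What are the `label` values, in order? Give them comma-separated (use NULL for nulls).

bin=L10: ELSE → 535
bin=L13: reorder < 89 OR aisle = 'A1' → 25
bin=L28: reorder < 12 OR hazmat = 1 → 3715
bin=L40: reorder < 89 OR aisle = 'A1' → 760
bin=L50: reorder < 12 OR hazmat = 1 → 300
bin=L62: reorder < 89 OR aisle = 'A1' → 734
bin=L63: ELSE → 499
bin=L70: reorder < 12 OR hazmat = 1 → 2925
bin=L89: reorder < 89 OR aisle = 'A1' → 621
bin=L98: reorder < 161 AND qty <= 376 → 163

535, 25, 3715, 760, 300, 734, 499, 2925, 621, 163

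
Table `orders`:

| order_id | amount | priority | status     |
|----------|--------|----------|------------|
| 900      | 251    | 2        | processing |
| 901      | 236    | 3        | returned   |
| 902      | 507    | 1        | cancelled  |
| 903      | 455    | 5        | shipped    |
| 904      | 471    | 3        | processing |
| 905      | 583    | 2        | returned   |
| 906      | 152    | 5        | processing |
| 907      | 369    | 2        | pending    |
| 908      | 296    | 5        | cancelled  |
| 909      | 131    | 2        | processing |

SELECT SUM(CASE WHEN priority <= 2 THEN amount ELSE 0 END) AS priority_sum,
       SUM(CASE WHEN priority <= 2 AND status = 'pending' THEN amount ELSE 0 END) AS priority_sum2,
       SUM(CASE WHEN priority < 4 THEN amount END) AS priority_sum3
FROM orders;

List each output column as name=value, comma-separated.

priority_sum=1841, priority_sum2=369, priority_sum3=2548

[priority_sum: priority <= 2]
order_id=900: ✓ → 251
order_id=901: ✗
order_id=902: ✓ → 507
order_id=903: ✗
order_id=904: ✗
order_id=905: ✓ → 583
order_id=906: ✗
order_id=907: ✓ → 369
order_id=908: ✗
order_id=909: ✓ → 131
priority_sum = 251 + 507 + 583 + 369 + 131 = 1841
—
[priority_sum2: priority <= 2 AND status = 'pending']
order_id=900: ✗
order_id=901: ✗
order_id=902: ✗
order_id=903: ✗
order_id=904: ✗
order_id=905: ✗
order_id=906: ✗
order_id=907: ✓ → 369
order_id=908: ✗
order_id=909: ✗
priority_sum2 = 369
—
[priority_sum3: priority < 4]
order_id=900: ✓ → 251
order_id=901: ✓ → 236
order_id=902: ✓ → 507
order_id=903: ✗
order_id=904: ✓ → 471
order_id=905: ✓ → 583
order_id=906: ✗
order_id=907: ✓ → 369
order_id=908: ✗
order_id=909: ✓ → 131
priority_sum3 = 251 + 236 + 507 + 471 + 583 + 369 + 131 = 2548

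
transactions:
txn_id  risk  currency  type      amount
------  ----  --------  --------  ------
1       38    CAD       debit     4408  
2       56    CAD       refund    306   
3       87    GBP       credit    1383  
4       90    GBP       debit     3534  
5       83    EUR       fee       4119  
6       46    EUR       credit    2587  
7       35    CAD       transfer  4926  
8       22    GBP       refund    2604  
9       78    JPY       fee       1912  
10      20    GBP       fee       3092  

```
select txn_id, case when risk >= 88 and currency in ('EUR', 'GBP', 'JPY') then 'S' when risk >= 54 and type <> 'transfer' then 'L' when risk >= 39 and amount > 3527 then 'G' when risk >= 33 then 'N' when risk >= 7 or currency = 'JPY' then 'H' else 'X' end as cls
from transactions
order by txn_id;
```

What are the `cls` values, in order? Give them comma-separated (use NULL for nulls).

N, L, L, S, L, N, N, H, L, H

txn_id=1: risk >= 33 → N
txn_id=2: risk >= 54 and type <> 'transfer' → L
txn_id=3: risk >= 54 and type <> 'transfer' → L
txn_id=4: risk >= 88 and currency in ('EUR', 'GBP', 'JPY') → S
txn_id=5: risk >= 54 and type <> 'transfer' → L
txn_id=6: risk >= 33 → N
txn_id=7: risk >= 33 → N
txn_id=8: risk >= 7 or currency = 'JPY' → H
txn_id=9: risk >= 54 and type <> 'transfer' → L
txn_id=10: risk >= 7 or currency = 'JPY' → H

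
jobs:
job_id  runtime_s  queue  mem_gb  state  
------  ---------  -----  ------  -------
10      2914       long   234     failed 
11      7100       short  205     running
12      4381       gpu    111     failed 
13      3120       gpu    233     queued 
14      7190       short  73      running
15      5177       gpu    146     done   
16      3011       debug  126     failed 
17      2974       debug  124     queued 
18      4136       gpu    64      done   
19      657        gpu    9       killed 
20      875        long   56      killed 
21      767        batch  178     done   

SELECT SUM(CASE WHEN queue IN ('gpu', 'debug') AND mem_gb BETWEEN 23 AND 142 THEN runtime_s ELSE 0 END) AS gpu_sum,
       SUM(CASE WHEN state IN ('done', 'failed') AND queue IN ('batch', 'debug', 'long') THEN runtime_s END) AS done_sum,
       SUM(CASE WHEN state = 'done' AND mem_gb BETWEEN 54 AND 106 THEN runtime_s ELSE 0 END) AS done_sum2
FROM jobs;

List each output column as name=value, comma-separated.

[gpu_sum: queue IN ('gpu', 'debug') AND mem_gb BETWEEN 23 AND 142]
job_id=10: ✗
job_id=11: ✗
job_id=12: ✓ → 4381
job_id=13: ✗
job_id=14: ✗
job_id=15: ✗
job_id=16: ✓ → 3011
job_id=17: ✓ → 2974
job_id=18: ✓ → 4136
job_id=19: ✗
job_id=20: ✗
job_id=21: ✗
gpu_sum = 4381 + 3011 + 2974 + 4136 = 14502
—
[done_sum: state IN ('done', 'failed') AND queue IN ('batch', 'debug', 'long')]
job_id=10: ✓ → 2914
job_id=11: ✗
job_id=12: ✗
job_id=13: ✗
job_id=14: ✗
job_id=15: ✗
job_id=16: ✓ → 3011
job_id=17: ✗
job_id=18: ✗
job_id=19: ✗
job_id=20: ✗
job_id=21: ✓ → 767
done_sum = 2914 + 3011 + 767 = 6692
—
[done_sum2: state = 'done' AND mem_gb BETWEEN 54 AND 106]
job_id=10: ✗
job_id=11: ✗
job_id=12: ✗
job_id=13: ✗
job_id=14: ✗
job_id=15: ✗
job_id=16: ✗
job_id=17: ✗
job_id=18: ✓ → 4136
job_id=19: ✗
job_id=20: ✗
job_id=21: ✗
done_sum2 = 4136

gpu_sum=14502, done_sum=6692, done_sum2=4136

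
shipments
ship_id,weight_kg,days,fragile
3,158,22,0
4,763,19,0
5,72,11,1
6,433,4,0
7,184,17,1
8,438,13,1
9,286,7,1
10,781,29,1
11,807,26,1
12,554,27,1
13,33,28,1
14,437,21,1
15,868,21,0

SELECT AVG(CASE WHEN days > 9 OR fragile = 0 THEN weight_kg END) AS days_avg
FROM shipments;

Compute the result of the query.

ship_id=3: ✓ → 158
ship_id=4: ✓ → 763
ship_id=5: ✓ → 72
ship_id=6: ✓ → 433
ship_id=7: ✓ → 184
ship_id=8: ✓ → 438
ship_id=9: ✗
ship_id=10: ✓ → 781
ship_id=11: ✓ → 807
ship_id=12: ✓ → 554
ship_id=13: ✓ → 33
ship_id=14: ✓ → 437
ship_id=15: ✓ → 868
days_avg = (158 + 763 + 72 + 433 + 184 + 438 + 781 + 807 + 554 + 33 + 437 + 868) / 12 = 460.6666666667

460.6666666667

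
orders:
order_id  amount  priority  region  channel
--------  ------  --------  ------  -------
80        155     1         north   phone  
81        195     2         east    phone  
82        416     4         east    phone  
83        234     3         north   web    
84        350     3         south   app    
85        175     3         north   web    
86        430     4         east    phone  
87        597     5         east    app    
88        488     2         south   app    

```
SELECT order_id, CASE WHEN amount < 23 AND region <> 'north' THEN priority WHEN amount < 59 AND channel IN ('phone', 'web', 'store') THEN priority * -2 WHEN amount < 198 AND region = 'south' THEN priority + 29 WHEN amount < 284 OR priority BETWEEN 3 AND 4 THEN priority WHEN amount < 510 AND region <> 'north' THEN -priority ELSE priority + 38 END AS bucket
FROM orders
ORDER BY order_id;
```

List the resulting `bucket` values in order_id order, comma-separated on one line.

1, 2, 4, 3, 3, 3, 4, 43, -2

order_id=80: amount < 284 OR priority BETWEEN 3 AND 4 → 1
order_id=81: amount < 284 OR priority BETWEEN 3 AND 4 → 2
order_id=82: amount < 284 OR priority BETWEEN 3 AND 4 → 4
order_id=83: amount < 284 OR priority BETWEEN 3 AND 4 → 3
order_id=84: amount < 284 OR priority BETWEEN 3 AND 4 → 3
order_id=85: amount < 284 OR priority BETWEEN 3 AND 4 → 3
order_id=86: amount < 284 OR priority BETWEEN 3 AND 4 → 4
order_id=87: ELSE → 43
order_id=88: amount < 510 AND region <> 'north' → -2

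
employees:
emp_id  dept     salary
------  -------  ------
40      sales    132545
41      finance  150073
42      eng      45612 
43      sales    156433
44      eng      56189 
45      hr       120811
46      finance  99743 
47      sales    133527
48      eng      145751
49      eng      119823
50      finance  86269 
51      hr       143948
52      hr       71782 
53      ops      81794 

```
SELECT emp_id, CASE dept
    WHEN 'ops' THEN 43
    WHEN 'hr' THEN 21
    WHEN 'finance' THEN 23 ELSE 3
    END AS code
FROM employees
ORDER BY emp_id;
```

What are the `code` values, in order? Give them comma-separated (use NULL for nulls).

emp_id=40: ELSE → 3
emp_id=41: dept='finance' → 23
emp_id=42: ELSE → 3
emp_id=43: ELSE → 3
emp_id=44: ELSE → 3
emp_id=45: dept='hr' → 21
emp_id=46: dept='finance' → 23
emp_id=47: ELSE → 3
emp_id=48: ELSE → 3
emp_id=49: ELSE → 3
emp_id=50: dept='finance' → 23
emp_id=51: dept='hr' → 21
emp_id=52: dept='hr' → 21
emp_id=53: dept='ops' → 43

3, 23, 3, 3, 3, 21, 23, 3, 3, 3, 23, 21, 21, 43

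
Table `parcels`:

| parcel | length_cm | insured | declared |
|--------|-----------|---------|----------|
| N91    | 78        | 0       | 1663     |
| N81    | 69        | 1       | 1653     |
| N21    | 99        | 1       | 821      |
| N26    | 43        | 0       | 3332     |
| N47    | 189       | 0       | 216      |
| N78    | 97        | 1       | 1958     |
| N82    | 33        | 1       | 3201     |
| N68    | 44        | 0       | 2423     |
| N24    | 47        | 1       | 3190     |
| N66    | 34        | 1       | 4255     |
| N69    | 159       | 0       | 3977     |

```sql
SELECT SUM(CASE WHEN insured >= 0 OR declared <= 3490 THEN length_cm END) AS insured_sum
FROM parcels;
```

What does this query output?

892

parcel=N91: ✓ → 78
parcel=N81: ✓ → 69
parcel=N21: ✓ → 99
parcel=N26: ✓ → 43
parcel=N47: ✓ → 189
parcel=N78: ✓ → 97
parcel=N82: ✓ → 33
parcel=N68: ✓ → 44
parcel=N24: ✓ → 47
parcel=N66: ✓ → 34
parcel=N69: ✓ → 159
insured_sum = 78 + 69 + 99 + 43 + 189 + 97 + 33 + 44 + 47 + 34 + 159 = 892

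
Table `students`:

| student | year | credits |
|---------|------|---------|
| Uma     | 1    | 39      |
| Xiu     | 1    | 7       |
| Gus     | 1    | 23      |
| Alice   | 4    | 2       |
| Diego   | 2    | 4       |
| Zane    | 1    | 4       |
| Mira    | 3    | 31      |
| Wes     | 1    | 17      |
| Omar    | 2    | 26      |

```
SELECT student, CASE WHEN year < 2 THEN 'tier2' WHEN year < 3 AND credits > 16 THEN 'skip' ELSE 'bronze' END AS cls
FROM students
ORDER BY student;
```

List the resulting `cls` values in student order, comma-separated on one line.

student=Alice: ELSE → bronze
student=Diego: ELSE → bronze
student=Gus: year < 2 → tier2
student=Mira: ELSE → bronze
student=Omar: year < 3 AND credits > 16 → skip
student=Uma: year < 2 → tier2
student=Wes: year < 2 → tier2
student=Xiu: year < 2 → tier2
student=Zane: year < 2 → tier2

bronze, bronze, tier2, bronze, skip, tier2, tier2, tier2, tier2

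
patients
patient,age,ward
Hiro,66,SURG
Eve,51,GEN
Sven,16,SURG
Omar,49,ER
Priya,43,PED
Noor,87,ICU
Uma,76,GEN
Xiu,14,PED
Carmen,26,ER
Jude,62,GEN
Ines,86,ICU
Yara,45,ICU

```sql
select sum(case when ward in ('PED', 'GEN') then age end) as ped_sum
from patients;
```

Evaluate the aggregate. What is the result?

patient=Hiro: ✗
patient=Eve: ✓ → 51
patient=Sven: ✗
patient=Omar: ✗
patient=Priya: ✓ → 43
patient=Noor: ✗
patient=Uma: ✓ → 76
patient=Xiu: ✓ → 14
patient=Carmen: ✗
patient=Jude: ✓ → 62
patient=Ines: ✗
patient=Yara: ✗
ped_sum = 51 + 43 + 76 + 14 + 62 = 246

246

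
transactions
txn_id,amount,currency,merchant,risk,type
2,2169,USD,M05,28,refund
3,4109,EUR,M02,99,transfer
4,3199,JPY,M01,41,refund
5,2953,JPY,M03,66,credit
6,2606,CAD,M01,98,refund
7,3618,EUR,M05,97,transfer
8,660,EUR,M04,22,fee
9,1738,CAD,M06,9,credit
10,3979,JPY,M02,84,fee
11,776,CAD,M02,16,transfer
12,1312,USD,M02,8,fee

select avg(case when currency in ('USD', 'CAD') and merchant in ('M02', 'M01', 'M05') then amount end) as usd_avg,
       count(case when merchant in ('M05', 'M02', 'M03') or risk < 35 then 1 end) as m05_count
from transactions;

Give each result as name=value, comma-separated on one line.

usd_avg=1715.75, m05_count=9

[usd_avg: currency in ('USD', 'CAD') and merchant in ('M02', 'M01', 'M05')]
txn_id=2: ✓ → 2169
txn_id=3: ✗
txn_id=4: ✗
txn_id=5: ✗
txn_id=6: ✓ → 2606
txn_id=7: ✗
txn_id=8: ✗
txn_id=9: ✗
txn_id=10: ✗
txn_id=11: ✓ → 776
txn_id=12: ✓ → 1312
usd_avg = (2169 + 2606 + 776 + 1312) / 4 = 1715.75
—
[m05_count: merchant in ('M05', 'M02', 'M03') or risk < 35]
txn_id=2: ✓ → 1
txn_id=3: ✓ → 1
txn_id=4: ✗
txn_id=5: ✓ → 1
txn_id=6: ✗
txn_id=7: ✓ → 1
txn_id=8: ✓ → 1
txn_id=9: ✓ → 1
txn_id=10: ✓ → 1
txn_id=11: ✓ → 1
txn_id=12: ✓ → 1
m05_count = COUNT(1, 1, 1, 1, 1, 1, 1, 1, 1) = 9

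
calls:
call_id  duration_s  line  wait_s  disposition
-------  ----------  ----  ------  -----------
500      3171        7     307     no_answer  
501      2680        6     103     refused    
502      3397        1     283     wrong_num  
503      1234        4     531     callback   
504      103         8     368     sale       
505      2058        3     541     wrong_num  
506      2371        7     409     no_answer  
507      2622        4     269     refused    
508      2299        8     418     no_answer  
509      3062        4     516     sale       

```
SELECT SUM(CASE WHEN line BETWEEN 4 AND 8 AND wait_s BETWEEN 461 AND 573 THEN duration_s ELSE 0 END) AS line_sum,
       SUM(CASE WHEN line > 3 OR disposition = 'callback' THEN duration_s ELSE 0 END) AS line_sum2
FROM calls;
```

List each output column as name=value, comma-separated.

line_sum=4296, line_sum2=17542

[line_sum: line BETWEEN 4 AND 8 AND wait_s BETWEEN 461 AND 573]
call_id=500: ✗
call_id=501: ✗
call_id=502: ✗
call_id=503: ✓ → 1234
call_id=504: ✗
call_id=505: ✗
call_id=506: ✗
call_id=507: ✗
call_id=508: ✗
call_id=509: ✓ → 3062
line_sum = 1234 + 3062 = 4296
—
[line_sum2: line > 3 OR disposition = 'callback']
call_id=500: ✓ → 3171
call_id=501: ✓ → 2680
call_id=502: ✗
call_id=503: ✓ → 1234
call_id=504: ✓ → 103
call_id=505: ✗
call_id=506: ✓ → 2371
call_id=507: ✓ → 2622
call_id=508: ✓ → 2299
call_id=509: ✓ → 3062
line_sum2 = 3171 + 2680 + 1234 + 103 + 2371 + 2622 + 2299 + 3062 = 17542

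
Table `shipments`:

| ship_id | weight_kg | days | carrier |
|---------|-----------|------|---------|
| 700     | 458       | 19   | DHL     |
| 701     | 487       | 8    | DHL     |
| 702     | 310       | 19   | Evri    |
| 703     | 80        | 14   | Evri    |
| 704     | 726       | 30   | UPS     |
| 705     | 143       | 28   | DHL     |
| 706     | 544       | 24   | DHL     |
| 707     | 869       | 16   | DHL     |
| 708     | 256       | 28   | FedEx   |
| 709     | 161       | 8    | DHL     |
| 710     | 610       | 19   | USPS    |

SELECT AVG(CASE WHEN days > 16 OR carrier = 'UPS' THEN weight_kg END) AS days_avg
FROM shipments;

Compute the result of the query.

435.2857142857

ship_id=700: ✓ → 458
ship_id=701: ✗
ship_id=702: ✓ → 310
ship_id=703: ✗
ship_id=704: ✓ → 726
ship_id=705: ✓ → 143
ship_id=706: ✓ → 544
ship_id=707: ✗
ship_id=708: ✓ → 256
ship_id=709: ✗
ship_id=710: ✓ → 610
days_avg = (458 + 310 + 726 + 143 + 544 + 256 + 610) / 7 = 435.2857142857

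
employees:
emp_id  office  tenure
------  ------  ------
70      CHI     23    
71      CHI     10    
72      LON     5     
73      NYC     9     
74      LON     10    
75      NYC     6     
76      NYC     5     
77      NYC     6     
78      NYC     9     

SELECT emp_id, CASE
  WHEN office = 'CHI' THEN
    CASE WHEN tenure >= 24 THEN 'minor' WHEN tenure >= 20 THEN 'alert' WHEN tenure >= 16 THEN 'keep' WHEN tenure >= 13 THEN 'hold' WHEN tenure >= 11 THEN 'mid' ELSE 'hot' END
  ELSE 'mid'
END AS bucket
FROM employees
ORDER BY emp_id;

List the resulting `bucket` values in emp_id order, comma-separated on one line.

emp_id=70: office='CHI' → inner[tenure >= 20] → alert
emp_id=71: office='CHI' → inner[ELSE] → hot
emp_id=72: office='LON' → outer ELSE → mid
emp_id=73: office='NYC' → outer ELSE → mid
emp_id=74: office='LON' → outer ELSE → mid
emp_id=75: office='NYC' → outer ELSE → mid
emp_id=76: office='NYC' → outer ELSE → mid
emp_id=77: office='NYC' → outer ELSE → mid
emp_id=78: office='NYC' → outer ELSE → mid

alert, hot, mid, mid, mid, mid, mid, mid, mid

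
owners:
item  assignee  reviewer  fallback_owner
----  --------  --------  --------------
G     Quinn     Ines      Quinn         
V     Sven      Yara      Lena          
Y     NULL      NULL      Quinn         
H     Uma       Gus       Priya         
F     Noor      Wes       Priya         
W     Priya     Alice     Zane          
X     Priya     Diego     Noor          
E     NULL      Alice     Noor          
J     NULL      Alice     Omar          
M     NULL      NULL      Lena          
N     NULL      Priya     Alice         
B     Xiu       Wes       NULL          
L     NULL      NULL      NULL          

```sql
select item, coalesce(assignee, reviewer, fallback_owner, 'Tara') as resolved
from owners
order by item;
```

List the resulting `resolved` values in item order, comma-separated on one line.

Xiu, Alice, Noor, Quinn, Uma, Alice, Tara, Lena, Priya, Sven, Priya, Priya, Quinn

item=B: assignee=Xiu → Xiu
item=E: assignee=NULL, reviewer=Alice → Alice
item=F: assignee=Noor → Noor
item=G: assignee=Quinn → Quinn
item=H: assignee=Uma → Uma
item=J: assignee=NULL, reviewer=Alice → Alice
item=L: assignee=NULL, reviewer=NULL, fallback_owner=NULL, → literal Tara → Tara
item=M: assignee=NULL, reviewer=NULL, fallback_owner=Lena → Lena
item=N: assignee=NULL, reviewer=Priya → Priya
item=V: assignee=Sven → Sven
item=W: assignee=Priya → Priya
item=X: assignee=Priya → Priya
item=Y: assignee=NULL, reviewer=NULL, fallback_owner=Quinn → Quinn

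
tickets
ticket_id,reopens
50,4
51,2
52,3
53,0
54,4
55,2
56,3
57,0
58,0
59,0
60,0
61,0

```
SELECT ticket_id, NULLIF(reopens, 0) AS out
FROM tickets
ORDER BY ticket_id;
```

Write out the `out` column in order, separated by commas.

ticket_id=50: reopens=4 vs 0: differ → 4
ticket_id=51: reopens=2 vs 0: differ → 2
ticket_id=52: reopens=3 vs 0: differ → 3
ticket_id=53: reopens=0 vs 0: equal → NULL
ticket_id=54: reopens=4 vs 0: differ → 4
ticket_id=55: reopens=2 vs 0: differ → 2
ticket_id=56: reopens=3 vs 0: differ → 3
ticket_id=57: reopens=0 vs 0: equal → NULL
ticket_id=58: reopens=0 vs 0: equal → NULL
ticket_id=59: reopens=0 vs 0: equal → NULL
ticket_id=60: reopens=0 vs 0: equal → NULL
ticket_id=61: reopens=0 vs 0: equal → NULL

4, 2, 3, NULL, 4, 2, 3, NULL, NULL, NULL, NULL, NULL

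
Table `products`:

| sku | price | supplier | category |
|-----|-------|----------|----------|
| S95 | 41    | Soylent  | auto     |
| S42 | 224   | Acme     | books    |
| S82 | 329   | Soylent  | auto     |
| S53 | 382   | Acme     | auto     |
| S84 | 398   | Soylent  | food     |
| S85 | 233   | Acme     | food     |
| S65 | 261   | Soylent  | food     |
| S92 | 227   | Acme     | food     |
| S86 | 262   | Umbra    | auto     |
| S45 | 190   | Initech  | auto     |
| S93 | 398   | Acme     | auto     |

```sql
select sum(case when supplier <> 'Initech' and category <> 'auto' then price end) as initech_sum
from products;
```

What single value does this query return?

sku=S95: ✗
sku=S42: ✓ → 224
sku=S82: ✗
sku=S53: ✗
sku=S84: ✓ → 398
sku=S85: ✓ → 233
sku=S65: ✓ → 261
sku=S92: ✓ → 227
sku=S86: ✗
sku=S45: ✗
sku=S93: ✗
initech_sum = 224 + 398 + 233 + 261 + 227 = 1343

1343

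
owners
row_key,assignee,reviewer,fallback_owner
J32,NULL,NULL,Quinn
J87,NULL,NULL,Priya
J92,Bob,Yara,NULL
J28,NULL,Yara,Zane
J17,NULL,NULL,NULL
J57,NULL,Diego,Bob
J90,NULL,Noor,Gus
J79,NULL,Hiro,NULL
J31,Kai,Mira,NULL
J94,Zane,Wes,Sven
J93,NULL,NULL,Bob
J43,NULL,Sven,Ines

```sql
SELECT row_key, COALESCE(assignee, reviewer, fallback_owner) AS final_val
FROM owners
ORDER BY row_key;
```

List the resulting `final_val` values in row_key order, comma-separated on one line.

NULL, Yara, Kai, Quinn, Sven, Diego, Hiro, Priya, Noor, Bob, Bob, Zane

row_key=J17: assignee=NULL, reviewer=NULL, fallback_owner=NULL (all NULL) → NULL
row_key=J28: assignee=NULL, reviewer=Yara → Yara
row_key=J31: assignee=Kai → Kai
row_key=J32: assignee=NULL, reviewer=NULL, fallback_owner=Quinn → Quinn
row_key=J43: assignee=NULL, reviewer=Sven → Sven
row_key=J57: assignee=NULL, reviewer=Diego → Diego
row_key=J79: assignee=NULL, reviewer=Hiro → Hiro
row_key=J87: assignee=NULL, reviewer=NULL, fallback_owner=Priya → Priya
row_key=J90: assignee=NULL, reviewer=Noor → Noor
row_key=J92: assignee=Bob → Bob
row_key=J93: assignee=NULL, reviewer=NULL, fallback_owner=Bob → Bob
row_key=J94: assignee=Zane → Zane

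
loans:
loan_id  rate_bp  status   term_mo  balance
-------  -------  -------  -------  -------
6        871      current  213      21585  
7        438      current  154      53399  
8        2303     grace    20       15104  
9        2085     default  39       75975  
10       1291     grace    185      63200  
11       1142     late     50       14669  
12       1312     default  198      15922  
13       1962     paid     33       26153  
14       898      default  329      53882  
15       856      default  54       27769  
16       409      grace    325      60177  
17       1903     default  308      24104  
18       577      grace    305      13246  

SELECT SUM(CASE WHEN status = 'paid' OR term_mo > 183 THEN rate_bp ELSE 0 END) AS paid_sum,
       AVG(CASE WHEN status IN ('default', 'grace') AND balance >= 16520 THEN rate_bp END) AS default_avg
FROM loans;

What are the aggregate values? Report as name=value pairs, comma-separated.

[paid_sum: status = 'paid' OR term_mo > 183]
loan_id=6: ✓ → 871
loan_id=7: ✗
loan_id=8: ✗
loan_id=9: ✗
loan_id=10: ✓ → 1291
loan_id=11: ✗
loan_id=12: ✓ → 1312
loan_id=13: ✓ → 1962
loan_id=14: ✓ → 898
loan_id=15: ✗
loan_id=16: ✓ → 409
loan_id=17: ✓ → 1903
loan_id=18: ✓ → 577
paid_sum = 871 + 1291 + 1312 + 1962 + 898 + 409 + 1903 + 577 = 9223
—
[default_avg: status IN ('default', 'grace') AND balance >= 16520]
loan_id=6: ✗
loan_id=7: ✗
loan_id=8: ✗
loan_id=9: ✓ → 2085
loan_id=10: ✓ → 1291
loan_id=11: ✗
loan_id=12: ✗
loan_id=13: ✗
loan_id=14: ✓ → 898
loan_id=15: ✓ → 856
loan_id=16: ✓ → 409
loan_id=17: ✓ → 1903
loan_id=18: ✗
default_avg = (2085 + 1291 + 898 + 856 + 409 + 1903) / 6 = 1240.3333333333

paid_sum=9223, default_avg=1240.3333333333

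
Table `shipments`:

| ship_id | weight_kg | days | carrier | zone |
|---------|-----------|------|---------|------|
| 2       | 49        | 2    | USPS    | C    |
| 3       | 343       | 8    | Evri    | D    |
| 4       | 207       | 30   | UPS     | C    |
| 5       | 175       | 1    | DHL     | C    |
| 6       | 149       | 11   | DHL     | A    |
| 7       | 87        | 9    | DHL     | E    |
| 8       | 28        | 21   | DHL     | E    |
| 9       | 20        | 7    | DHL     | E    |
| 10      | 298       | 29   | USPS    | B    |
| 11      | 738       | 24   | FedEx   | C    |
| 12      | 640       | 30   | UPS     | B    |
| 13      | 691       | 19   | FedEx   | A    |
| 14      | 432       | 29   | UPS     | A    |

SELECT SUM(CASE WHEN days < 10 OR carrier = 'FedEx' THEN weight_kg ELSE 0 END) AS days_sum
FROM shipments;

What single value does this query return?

ship_id=2: ✓ → 49
ship_id=3: ✓ → 343
ship_id=4: ✗
ship_id=5: ✓ → 175
ship_id=6: ✗
ship_id=7: ✓ → 87
ship_id=8: ✗
ship_id=9: ✓ → 20
ship_id=10: ✗
ship_id=11: ✓ → 738
ship_id=12: ✗
ship_id=13: ✓ → 691
ship_id=14: ✗
days_sum = 49 + 343 + 175 + 87 + 20 + 738 + 691 = 2103

2103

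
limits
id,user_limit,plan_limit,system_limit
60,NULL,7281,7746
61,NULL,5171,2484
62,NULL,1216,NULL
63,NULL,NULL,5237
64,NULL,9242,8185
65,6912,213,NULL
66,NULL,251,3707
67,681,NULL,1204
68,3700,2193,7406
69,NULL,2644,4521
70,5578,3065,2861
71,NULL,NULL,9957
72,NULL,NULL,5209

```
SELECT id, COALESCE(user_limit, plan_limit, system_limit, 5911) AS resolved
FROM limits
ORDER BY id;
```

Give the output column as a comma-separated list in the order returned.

id=60: user_limit=NULL, plan_limit=7281 → 7281
id=61: user_limit=NULL, plan_limit=5171 → 5171
id=62: user_limit=NULL, plan_limit=1216 → 1216
id=63: user_limit=NULL, plan_limit=NULL, system_limit=5237 → 5237
id=64: user_limit=NULL, plan_limit=9242 → 9242
id=65: user_limit=6912 → 6912
id=66: user_limit=NULL, plan_limit=251 → 251
id=67: user_limit=681 → 681
id=68: user_limit=3700 → 3700
id=69: user_limit=NULL, plan_limit=2644 → 2644
id=70: user_limit=5578 → 5578
id=71: user_limit=NULL, plan_limit=NULL, system_limit=9957 → 9957
id=72: user_limit=NULL, plan_limit=NULL, system_limit=5209 → 5209

7281, 5171, 1216, 5237, 9242, 6912, 251, 681, 3700, 2644, 5578, 9957, 5209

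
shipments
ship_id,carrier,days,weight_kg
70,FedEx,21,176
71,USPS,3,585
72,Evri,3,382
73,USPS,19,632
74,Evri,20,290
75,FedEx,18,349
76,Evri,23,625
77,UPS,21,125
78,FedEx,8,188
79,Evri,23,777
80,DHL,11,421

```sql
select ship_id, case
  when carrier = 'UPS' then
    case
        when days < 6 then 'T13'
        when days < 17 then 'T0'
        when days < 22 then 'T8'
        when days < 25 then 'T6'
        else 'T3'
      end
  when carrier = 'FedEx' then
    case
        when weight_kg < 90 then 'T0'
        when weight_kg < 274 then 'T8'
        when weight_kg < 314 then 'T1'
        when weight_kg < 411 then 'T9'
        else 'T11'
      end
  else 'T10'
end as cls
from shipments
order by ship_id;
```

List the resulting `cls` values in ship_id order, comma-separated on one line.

T8, T10, T10, T10, T10, T9, T10, T8, T8, T10, T10

ship_id=70: carrier='FedEx' → inner[weight_kg < 274] → T8
ship_id=71: carrier='USPS' → outer ELSE → T10
ship_id=72: carrier='Evri' → outer ELSE → T10
ship_id=73: carrier='USPS' → outer ELSE → T10
ship_id=74: carrier='Evri' → outer ELSE → T10
ship_id=75: carrier='FedEx' → inner[weight_kg < 411] → T9
ship_id=76: carrier='Evri' → outer ELSE → T10
ship_id=77: carrier='UPS' → inner[days < 22] → T8
ship_id=78: carrier='FedEx' → inner[weight_kg < 274] → T8
ship_id=79: carrier='Evri' → outer ELSE → T10
ship_id=80: carrier='DHL' → outer ELSE → T10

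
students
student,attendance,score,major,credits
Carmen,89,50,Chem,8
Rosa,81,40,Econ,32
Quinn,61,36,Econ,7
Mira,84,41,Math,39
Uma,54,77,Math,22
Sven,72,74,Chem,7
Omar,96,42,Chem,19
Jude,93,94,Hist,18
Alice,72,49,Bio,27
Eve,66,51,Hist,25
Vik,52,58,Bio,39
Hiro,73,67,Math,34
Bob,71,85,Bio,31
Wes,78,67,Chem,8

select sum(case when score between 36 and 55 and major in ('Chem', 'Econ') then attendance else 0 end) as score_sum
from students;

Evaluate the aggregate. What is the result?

student=Carmen: ✓ → 89
student=Rosa: ✓ → 81
student=Quinn: ✓ → 61
student=Mira: ✗
student=Uma: ✗
student=Sven: ✗
student=Omar: ✓ → 96
student=Jude: ✗
student=Alice: ✗
student=Eve: ✗
student=Vik: ✗
student=Hiro: ✗
student=Bob: ✗
student=Wes: ✗
score_sum = 89 + 81 + 61 + 96 = 327

327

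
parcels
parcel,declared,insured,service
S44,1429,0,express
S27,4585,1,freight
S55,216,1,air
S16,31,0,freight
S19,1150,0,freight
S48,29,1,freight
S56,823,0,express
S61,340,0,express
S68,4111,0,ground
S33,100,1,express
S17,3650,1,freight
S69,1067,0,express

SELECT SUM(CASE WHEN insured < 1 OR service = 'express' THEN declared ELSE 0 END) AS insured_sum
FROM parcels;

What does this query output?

parcel=S44: ✓ → 1429
parcel=S27: ✗
parcel=S55: ✗
parcel=S16: ✓ → 31
parcel=S19: ✓ → 1150
parcel=S48: ✗
parcel=S56: ✓ → 823
parcel=S61: ✓ → 340
parcel=S68: ✓ → 4111
parcel=S33: ✓ → 100
parcel=S17: ✗
parcel=S69: ✓ → 1067
insured_sum = 1429 + 31 + 1150 + 823 + 340 + 4111 + 100 + 1067 = 9051

9051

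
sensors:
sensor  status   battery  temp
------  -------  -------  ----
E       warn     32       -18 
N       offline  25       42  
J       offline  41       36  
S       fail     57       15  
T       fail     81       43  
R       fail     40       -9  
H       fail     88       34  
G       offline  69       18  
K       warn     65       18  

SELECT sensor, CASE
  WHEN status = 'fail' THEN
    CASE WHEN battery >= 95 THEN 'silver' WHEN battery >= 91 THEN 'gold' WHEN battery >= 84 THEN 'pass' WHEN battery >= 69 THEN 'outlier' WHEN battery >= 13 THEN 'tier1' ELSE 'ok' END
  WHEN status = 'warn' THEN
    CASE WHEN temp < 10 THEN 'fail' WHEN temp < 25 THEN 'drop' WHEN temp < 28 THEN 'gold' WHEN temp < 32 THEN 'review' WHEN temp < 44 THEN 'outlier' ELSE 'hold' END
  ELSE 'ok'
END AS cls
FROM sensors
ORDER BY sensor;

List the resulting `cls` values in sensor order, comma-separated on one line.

sensor=E: status='warn' → inner[temp < 10] → fail
sensor=G: status='offline' → outer ELSE → ok
sensor=H: status='fail' → inner[battery >= 84] → pass
sensor=J: status='offline' → outer ELSE → ok
sensor=K: status='warn' → inner[temp < 25] → drop
sensor=N: status='offline' → outer ELSE → ok
sensor=R: status='fail' → inner[battery >= 13] → tier1
sensor=S: status='fail' → inner[battery >= 13] → tier1
sensor=T: status='fail' → inner[battery >= 69] → outlier

fail, ok, pass, ok, drop, ok, tier1, tier1, outlier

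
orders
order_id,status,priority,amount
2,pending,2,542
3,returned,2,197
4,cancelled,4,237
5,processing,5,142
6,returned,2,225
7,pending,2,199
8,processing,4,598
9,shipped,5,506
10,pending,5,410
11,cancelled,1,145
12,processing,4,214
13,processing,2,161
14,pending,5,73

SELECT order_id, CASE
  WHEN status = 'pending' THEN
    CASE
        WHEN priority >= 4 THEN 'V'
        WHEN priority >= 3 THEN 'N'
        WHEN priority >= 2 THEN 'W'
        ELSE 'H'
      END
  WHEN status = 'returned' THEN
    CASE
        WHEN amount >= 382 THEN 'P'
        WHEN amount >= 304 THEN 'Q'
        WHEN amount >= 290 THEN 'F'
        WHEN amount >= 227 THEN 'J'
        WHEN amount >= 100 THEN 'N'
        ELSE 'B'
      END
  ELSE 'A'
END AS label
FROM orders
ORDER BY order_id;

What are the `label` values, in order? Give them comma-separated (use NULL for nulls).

order_id=2: status='pending' → inner[priority >= 2] → W
order_id=3: status='returned' → inner[amount >= 100] → N
order_id=4: status='cancelled' → outer ELSE → A
order_id=5: status='processing' → outer ELSE → A
order_id=6: status='returned' → inner[amount >= 100] → N
order_id=7: status='pending' → inner[priority >= 2] → W
order_id=8: status='processing' → outer ELSE → A
order_id=9: status='shipped' → outer ELSE → A
order_id=10: status='pending' → inner[priority >= 4] → V
order_id=11: status='cancelled' → outer ELSE → A
order_id=12: status='processing' → outer ELSE → A
order_id=13: status='processing' → outer ELSE → A
order_id=14: status='pending' → inner[priority >= 4] → V

W, N, A, A, N, W, A, A, V, A, A, A, V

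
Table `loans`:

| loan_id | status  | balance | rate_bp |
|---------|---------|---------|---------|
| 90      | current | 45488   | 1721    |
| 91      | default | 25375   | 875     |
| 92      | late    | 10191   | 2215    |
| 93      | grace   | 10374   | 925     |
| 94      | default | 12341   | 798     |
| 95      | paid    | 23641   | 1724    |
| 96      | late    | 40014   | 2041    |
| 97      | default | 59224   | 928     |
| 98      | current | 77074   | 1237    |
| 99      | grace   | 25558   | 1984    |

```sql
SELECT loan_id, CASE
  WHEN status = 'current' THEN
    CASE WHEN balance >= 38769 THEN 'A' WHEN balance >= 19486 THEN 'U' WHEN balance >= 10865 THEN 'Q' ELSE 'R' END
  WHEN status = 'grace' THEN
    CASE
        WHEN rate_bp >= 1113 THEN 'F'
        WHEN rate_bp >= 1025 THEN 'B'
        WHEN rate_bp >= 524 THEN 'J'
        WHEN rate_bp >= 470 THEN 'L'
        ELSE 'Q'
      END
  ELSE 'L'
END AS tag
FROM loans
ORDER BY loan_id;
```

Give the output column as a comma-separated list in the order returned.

loan_id=90: status='current' → inner[balance >= 38769] → A
loan_id=91: status='default' → outer ELSE → L
loan_id=92: status='late' → outer ELSE → L
loan_id=93: status='grace' → inner[rate_bp >= 524] → J
loan_id=94: status='default' → outer ELSE → L
loan_id=95: status='paid' → outer ELSE → L
loan_id=96: status='late' → outer ELSE → L
loan_id=97: status='default' → outer ELSE → L
loan_id=98: status='current' → inner[balance >= 38769] → A
loan_id=99: status='grace' → inner[rate_bp >= 1113] → F

A, L, L, J, L, L, L, L, A, F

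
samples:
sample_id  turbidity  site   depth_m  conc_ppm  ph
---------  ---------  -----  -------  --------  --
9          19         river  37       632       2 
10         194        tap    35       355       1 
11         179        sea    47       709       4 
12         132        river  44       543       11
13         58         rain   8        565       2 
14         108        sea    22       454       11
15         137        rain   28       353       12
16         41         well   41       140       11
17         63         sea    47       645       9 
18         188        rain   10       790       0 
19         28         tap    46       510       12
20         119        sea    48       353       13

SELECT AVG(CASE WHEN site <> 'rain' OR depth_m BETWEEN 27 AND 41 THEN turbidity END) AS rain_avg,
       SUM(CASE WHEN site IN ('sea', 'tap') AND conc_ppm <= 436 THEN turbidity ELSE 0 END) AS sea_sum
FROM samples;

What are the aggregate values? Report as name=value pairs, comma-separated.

rain_avg=102, sea_sum=313

[rain_avg: site <> 'rain' OR depth_m BETWEEN 27 AND 41]
sample_id=9: ✓ → 19
sample_id=10: ✓ → 194
sample_id=11: ✓ → 179
sample_id=12: ✓ → 132
sample_id=13: ✗
sample_id=14: ✓ → 108
sample_id=15: ✓ → 137
sample_id=16: ✓ → 41
sample_id=17: ✓ → 63
sample_id=18: ✗
sample_id=19: ✓ → 28
sample_id=20: ✓ → 119
rain_avg = (19 + 194 + 179 + 132 + 108 + 137 + 41 + 63 + 28 + 119) / 10 = 102
—
[sea_sum: site IN ('sea', 'tap') AND conc_ppm <= 436]
sample_id=9: ✗
sample_id=10: ✓ → 194
sample_id=11: ✗
sample_id=12: ✗
sample_id=13: ✗
sample_id=14: ✗
sample_id=15: ✗
sample_id=16: ✗
sample_id=17: ✗
sample_id=18: ✗
sample_id=19: ✗
sample_id=20: ✓ → 119
sea_sum = 194 + 119 = 313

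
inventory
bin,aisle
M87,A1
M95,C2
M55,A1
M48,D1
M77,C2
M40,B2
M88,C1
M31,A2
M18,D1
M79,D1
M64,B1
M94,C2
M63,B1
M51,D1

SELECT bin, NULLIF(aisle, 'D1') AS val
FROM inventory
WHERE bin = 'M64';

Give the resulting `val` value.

bin = M64: aisle=B1.
aisle=B1 vs D1: differ → B1

B1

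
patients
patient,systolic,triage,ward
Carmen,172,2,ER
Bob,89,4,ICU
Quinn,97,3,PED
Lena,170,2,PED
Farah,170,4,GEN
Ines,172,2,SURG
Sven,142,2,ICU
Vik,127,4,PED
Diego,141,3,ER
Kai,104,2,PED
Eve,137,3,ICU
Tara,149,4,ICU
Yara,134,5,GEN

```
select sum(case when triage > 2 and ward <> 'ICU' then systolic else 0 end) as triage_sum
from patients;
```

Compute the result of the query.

patient=Carmen: ✗
patient=Bob: ✗
patient=Quinn: ✓ → 97
patient=Lena: ✗
patient=Farah: ✓ → 170
patient=Ines: ✗
patient=Sven: ✗
patient=Vik: ✓ → 127
patient=Diego: ✓ → 141
patient=Kai: ✗
patient=Eve: ✗
patient=Tara: ✗
patient=Yara: ✓ → 134
triage_sum = 97 + 170 + 127 + 141 + 134 = 669

669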